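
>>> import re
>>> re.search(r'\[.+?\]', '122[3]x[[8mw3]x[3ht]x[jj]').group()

Lazy quantifiers expand one character at a time until the remainder of the pattern can match.
`re.search` tries every starting position until one works.
The match spans [3:6] → '[3]'.

'[3]'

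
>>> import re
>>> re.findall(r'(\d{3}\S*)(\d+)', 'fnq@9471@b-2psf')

The pattern matches exactly 3 of a digit, then zero or more of a non-whitespace character (captured); then one or more of a digit (captured).
Scanning left to right: at [4:12] match '9471@b-2', groups = ('9471@b-', '2').
Multiple groups make `findall` return tuples — one 2-tuple for the one match.

[('9471@b-', '2')]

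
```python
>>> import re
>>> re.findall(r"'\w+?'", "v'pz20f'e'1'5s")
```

["'pz20f'", "'1'"]

Scanning left to right: at [1:8] → "'pz20f'"; at [9:12] → "'1'".
`findall` yields the raw match text (2 of them) because the pattern has no groups.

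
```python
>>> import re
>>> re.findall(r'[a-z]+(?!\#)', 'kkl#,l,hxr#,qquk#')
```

['kk', 'l', 'hx', 'qqu']

Because the assertion is negative and zero-width, positions next to the forbidden text are skipped.
With no groups in the pattern, `findall` gives back each whole match — 4 here.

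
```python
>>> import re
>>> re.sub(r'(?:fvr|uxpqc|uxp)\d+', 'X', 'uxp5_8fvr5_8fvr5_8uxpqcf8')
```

'X_8X_8X_8uxpqcf8'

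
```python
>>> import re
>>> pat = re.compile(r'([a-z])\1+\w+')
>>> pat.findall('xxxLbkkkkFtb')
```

['x']

After group 1 captures some text, `\1` only succeeds where that same text appears again.
Walking the string: at [0:12] match 'xxxLbkkkkFtb', group 1 = 'x'.
With a single group, `findall` returns only what that group captured — 1 item.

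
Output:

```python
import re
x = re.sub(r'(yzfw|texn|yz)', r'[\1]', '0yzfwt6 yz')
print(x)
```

0[yzfw]t6 [yz]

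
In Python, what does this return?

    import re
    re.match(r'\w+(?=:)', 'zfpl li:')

None

`re.match` won't scan ahead — the pattern has to work from the very first character.
Here the pattern fails at index 0, so the call returns None.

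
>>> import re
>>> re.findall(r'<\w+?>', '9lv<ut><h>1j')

No capturing groups, so `findall` returns the 2 full match strings.

['<ut>', '<h>']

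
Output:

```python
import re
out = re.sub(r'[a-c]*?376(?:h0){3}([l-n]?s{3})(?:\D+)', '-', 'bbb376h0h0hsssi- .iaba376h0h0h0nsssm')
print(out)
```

This matches zero or more of a character in [a-c] (lazy), then the literal '376', then the literal 'h0' repeated 3 times; then optionally a character in [l-n], then exactly 3 of a literal 's' (captured); then one or more of a non-digit (non-capturing group).
Matches: at [19:36] → 'aba376h0h0h0nsssm'.
Every occurrence is swapped for '-'.

bbb376h0h0hsssi- .i-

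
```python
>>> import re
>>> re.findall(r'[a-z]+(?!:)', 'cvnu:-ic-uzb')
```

['cvn', 'ic', 'uzb']

`(?!…)`/`(?<!…)` only lets a position through if the neighbouring text does NOT match; no characters are consumed.
`findall` yields the raw match text (3 of them) because the pattern has no groups.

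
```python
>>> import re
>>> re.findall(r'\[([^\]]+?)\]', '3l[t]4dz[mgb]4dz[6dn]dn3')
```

Scanning left to right: at [2:5] match '[t]', group 1 = 't'; at [8:13] match '[mgb]', group 1 = 'mgb'; at [16:21] match '[6dn]', group 1 = '6dn'.
`findall` collects group 1 from each match (3 total).

['t', 'mgb', '6dn']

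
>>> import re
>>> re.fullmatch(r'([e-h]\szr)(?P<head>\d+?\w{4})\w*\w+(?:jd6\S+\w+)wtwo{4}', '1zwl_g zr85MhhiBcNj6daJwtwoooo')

None

Pattern: a character in [e-h], then whitespace, then the literal 'zr' (captured); then one or more of a digit (lazy), then exactly 4 of a word character (captured as 'head'); then zero or more of a word character; then one or more of a word character; then the literal 'jd6', then one or more of a non-whitespace character, then one or more of a word character (non-capturing group); then the literal 'wtw', then exactly 4 of the literal 'o'.
`re.fullmatch` requires the pattern to consume the entire string.
Here there's no way to consume every character, so the call returns None.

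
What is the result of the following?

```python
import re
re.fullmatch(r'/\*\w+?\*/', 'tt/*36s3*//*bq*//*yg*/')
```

`re.fullmatch` is like wrapping the pattern in `^…$` (in single-line mode).
Here the string isn't matched end-to-end, so the call returns None.

None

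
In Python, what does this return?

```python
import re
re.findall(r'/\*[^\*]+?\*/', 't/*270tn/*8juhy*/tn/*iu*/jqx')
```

['/*8juhy*/', '/*iu*/']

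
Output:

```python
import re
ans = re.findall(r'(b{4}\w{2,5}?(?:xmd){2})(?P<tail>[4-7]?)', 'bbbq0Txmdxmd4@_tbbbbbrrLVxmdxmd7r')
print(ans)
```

Multiple groups make `findall` return tuples — one 2-tuple for the one match.

[('bbbbbrrLVxmdxmd', '7')]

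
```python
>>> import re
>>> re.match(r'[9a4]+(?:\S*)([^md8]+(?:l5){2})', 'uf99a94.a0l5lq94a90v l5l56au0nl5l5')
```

None

This matches one or more of one of [9a4]; then zero or more of a non-whitespace character (non-capturing group); then one or more of any character except [md8], then the literal 'l5' repeated 2 times (captured).
With `match`, the pattern is implicitly anchored at the beginning.
Here the pattern fails at index 0, so the call returns None.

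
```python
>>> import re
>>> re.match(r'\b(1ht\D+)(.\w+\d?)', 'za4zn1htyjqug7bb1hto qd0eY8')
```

None

Pattern: a word boundary (`\b`, zero-width); then the literal '1ht', then one or more of a non-digit (captured); then any character, then one or more of a word character, then optionally a digit (captured).
With `match`, the pattern is implicitly anchored at the beginning.
Here the string doesn't start with a match, so the call returns None.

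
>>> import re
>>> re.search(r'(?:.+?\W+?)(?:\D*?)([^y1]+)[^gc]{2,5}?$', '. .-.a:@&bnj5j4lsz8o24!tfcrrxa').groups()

The match spans [0:30] → '. .-.a:@&bnj5j4lsz8o24!tfcrrxa'.
Captured: group 1 = '.-.a:@&bnj5j4lsz8o24!tfcrr'.

('.-.a:@&bnj5j4lsz8o24!tfcrr',)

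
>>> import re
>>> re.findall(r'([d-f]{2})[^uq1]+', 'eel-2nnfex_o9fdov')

['ee']

`findall` collects group 1 from the one match (1 total).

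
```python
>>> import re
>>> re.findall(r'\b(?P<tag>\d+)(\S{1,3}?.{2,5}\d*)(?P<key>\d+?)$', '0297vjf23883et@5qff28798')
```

The pattern matches a word boundary (`\b`, zero-width); then one or more of a digit (captured as 'tag'); then 1 to 3 of a non-whitespace character (lazy), then 2 to 5 of any character, then zero or more of a digit (captured); then one or more of a digit (lazy) (captured as 'key'); then anchored at the end.
Scanning left to right: at [15:24] match '5qff28798', groups = ('5', 'qff2879', '8').
`findall` packs the 3 group values into a tuple for every match.

[('5', 'qff2879', '8')]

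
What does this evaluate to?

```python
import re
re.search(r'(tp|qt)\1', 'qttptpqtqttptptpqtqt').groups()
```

The match spans [2:6] → 'tptp'.
Captured: group 1 = 'tp'.

('tp',)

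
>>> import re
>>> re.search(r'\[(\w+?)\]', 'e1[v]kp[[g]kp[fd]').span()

The match spans [2:5] → '[v]'.

(2, 5)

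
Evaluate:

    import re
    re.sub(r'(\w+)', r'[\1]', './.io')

Pattern: one or more of a word character (captured).
Matches: at [3:5] → 'io'.
`\1` in the replacement pulls in group 1's text for each match.

'./.[io]'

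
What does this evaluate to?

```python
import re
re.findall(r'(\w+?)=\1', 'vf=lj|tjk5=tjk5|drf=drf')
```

`\1` is not a pattern — it's the concrete string captured by group 1, re-applied verbatim.
Walking the string: at [6:15] match 'tjk5=tjk5', group 1 = 'tjk5'; at [16:23] match 'drf=drf', group 1 = 'drf'.
With a single group, `findall` returns only what that group captured — 2 items.

['tjk5', 'drf']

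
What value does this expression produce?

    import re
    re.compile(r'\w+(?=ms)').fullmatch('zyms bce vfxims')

None

`re.fullmatch` requires the pattern to consume the entire string.
Here there's no way to consume every character, so the call returns None.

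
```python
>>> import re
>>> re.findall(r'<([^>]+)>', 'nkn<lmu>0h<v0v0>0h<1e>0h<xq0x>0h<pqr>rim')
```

With a single group, `findall` returns only what that group captured — 5 items.

['lmu', 'v0v0', '1e', 'xq0x', 'pqr']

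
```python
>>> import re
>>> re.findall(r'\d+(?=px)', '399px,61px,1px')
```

['399', '61', '1']

The positive lookaround only admits positions where the adjacent text matches; those characters stay outside the span.
Matches: at [0:3] → '399'; at [6:8] → '61'; at [11:12] → '1'.
Since nothing is captured, `findall` lists the 3 matched substrings directly.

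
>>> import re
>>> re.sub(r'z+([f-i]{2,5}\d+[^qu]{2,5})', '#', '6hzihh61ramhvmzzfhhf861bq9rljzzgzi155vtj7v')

Every occurrence is swapped for '#'.

'6h#m#q9rljzzgzi155vtj7v'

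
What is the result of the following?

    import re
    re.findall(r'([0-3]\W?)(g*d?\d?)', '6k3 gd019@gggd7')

[('3 ', 'gd0'), ('1', '9')]

Pattern: a character in [0-3], then optionally a non-word character (captured); then zero or more of a literal 'g', then optionally a literal 'd', then optionally a digit (captured).
Matches: at [2:7] match '3 gd0', groups = ('3 ', 'gd0'); at [7:9] match '19', groups = ('1', '9').
2 groups means each result is a tuple of 2 captured strings — 2 here.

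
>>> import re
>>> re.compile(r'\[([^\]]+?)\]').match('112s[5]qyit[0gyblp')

None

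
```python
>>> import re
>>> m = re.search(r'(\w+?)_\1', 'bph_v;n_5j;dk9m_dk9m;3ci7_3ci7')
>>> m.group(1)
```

A backreference is literal: `\1` must see the identical characters the first group matched.
`search` walks the string left to right and returns the first match it finds.
The match spans [11:20] → 'dk9m_dk9m'.
Captured: group 1 = 'dk9m'.

'dk9m'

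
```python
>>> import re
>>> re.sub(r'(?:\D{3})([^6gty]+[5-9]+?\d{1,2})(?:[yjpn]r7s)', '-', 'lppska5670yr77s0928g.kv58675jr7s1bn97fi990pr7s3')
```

The pattern matches exactly 3 of a non-digit (non-capturing group); then one or more of any character except [6gty], then one or more of a character in [5-9] (lazy), then 1 to 2 of a digit (captured); then one of [yjpn], then the literal 'r7s' (non-capturing group).
Matches: at [19:32] → 'g.kv58675jr7s'.
Each match is replaced by '-'.

'lppska5670yr77s0928-1bn97fi990pr7s3'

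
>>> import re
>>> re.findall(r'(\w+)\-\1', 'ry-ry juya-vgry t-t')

After group 1 captures some text, `\1` only succeeds where that same text appears again.
Walking the string: at [0:5] match 'ry-ry', group 1 = 'ry'; at [16:19] match 't-t', group 1 = 't'.
One capturing group, so `findall` returns just the captured substring from each match — 2 in all.

['ry', 't']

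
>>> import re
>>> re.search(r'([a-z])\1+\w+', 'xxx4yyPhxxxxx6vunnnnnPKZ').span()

A backreference is literal: `\1` must see the identical characters the first group matched.
`re.search` tries every starting position until one works.
The match spans [0:24] → 'xxx4yyPhxxxxx6vunnnnnPKZ'.
Captured: group 1 = 'x'.

(0, 24)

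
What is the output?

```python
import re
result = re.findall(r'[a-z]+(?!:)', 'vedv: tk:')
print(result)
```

['ved', 't']

Because the assertion is negative and zero-width, positions next to the forbidden text are skipped.
No capturing groups, so `findall` returns the 2 full match strings.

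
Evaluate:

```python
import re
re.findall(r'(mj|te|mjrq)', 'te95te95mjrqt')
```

['te', 'te', 'mj']

Alternation isn't longest-match — the leftmost alternative that fits at this position is chosen.
Scanning left to right: at [0:2] match 'te', group 1 = 'te'; at [4:6] match 'te', group 1 = 'te'; at [8:10] match 'mj', group 1 = 'mj'.
Because there's exactly one group, `findall` drops the full match and keeps group 1 from each hit.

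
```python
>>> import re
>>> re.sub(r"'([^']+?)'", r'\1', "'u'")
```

'u'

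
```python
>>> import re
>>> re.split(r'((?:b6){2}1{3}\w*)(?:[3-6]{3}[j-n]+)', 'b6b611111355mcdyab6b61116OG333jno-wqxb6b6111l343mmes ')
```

Pattern: the literal 'b6' repeated 2 times, then exactly 3 of the literal '1', then zero or more of a word character (captured); then exactly 3 of a character in [3-6], then one or more of a character in [j-n] (non-capturing group).
`re.split` interleaves the captured-group text with the surrounding fragments.

['', 'b6b611111355mcdyab6b61116OG', 'o-wqx', 'b6b6111l', 'es ']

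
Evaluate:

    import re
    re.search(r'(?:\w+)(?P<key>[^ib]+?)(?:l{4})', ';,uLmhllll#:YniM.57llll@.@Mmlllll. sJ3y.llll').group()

'uLmhllll'

This matches one or more of a word character (non-capturing group); then one or more of any character except [ib] (lazy) (captured as 'key'); then exactly 4 of a literal 'l' (non-capturing group).
Unlike `match`, `search` isn't anchored — it looks for the pattern anywhere in the string.
The match spans [2:10] → 'uLmhllll'.
Captured: group 1 = 'h'.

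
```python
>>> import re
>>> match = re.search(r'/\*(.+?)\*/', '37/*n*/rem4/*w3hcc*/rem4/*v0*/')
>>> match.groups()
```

The match spans [2:7] → '/*n*/'.
Captured: group 1 = 'n'.

('n',)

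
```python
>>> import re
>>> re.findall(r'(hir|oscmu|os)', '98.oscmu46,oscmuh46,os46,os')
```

Alternation isn't longest-match — the leftmost alternative that fits at this position is chosen.
Walking the string: at [3:8] match 'oscmu', group 1 = 'oscmu'; at [11:16] match 'oscmu', group 1 = 'oscmu'; at [20:22] match 'os', group 1 = 'os'; at [25:27] match 'os', group 1 = 'os'.
One capturing group, so `findall` returns just the captured substring from each match — 4 in all.

['oscmu', 'oscmu', 'os', 'os']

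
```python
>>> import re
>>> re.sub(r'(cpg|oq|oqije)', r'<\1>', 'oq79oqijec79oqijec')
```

Alternation tries branches left to right and keeps the first one that lets the overall match succeed at that position.
The replacement refers to a captured group, so each match is rewritten using its own captured text.

'<oq>79<oq>ijec79<oq>ijec'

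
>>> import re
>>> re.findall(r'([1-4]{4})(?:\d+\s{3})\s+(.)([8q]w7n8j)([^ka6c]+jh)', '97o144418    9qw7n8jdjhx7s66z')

This matches exactly 4 of a character in [1-4] (captured); then one or more of a digit, then exactly 3 of whitespace (non-capturing group); then one or more of whitespace; then any character (captured); then one of [8q], then the literal 'w7', then the literal 'n8j' (captured); then one or more of any character except [ka6c], then the literal 'jh' (captured).
Multiple groups make `findall` return tuples — one 4-tuple for the one match.

[('1444', '9', 'qw7n8j', 'djh')]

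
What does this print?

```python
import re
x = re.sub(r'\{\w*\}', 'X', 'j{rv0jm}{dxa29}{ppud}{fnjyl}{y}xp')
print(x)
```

jXXXXXxp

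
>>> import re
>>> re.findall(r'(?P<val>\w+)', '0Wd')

['0Wd']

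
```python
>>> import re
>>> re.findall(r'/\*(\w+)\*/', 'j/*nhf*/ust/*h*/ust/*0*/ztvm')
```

['nhf', 'h', '0']

Because there's exactly one group, `findall` drops the full match and keeps group 1 from each hit.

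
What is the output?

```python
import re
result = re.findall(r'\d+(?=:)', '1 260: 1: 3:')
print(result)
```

The `(?=…)`/`(?<=…)` assertion just peeks at neighbouring text; it doesn't advance the match position.
Since nothing is captured, `findall` lists the 3 matched substrings directly.

['260', '1', '3']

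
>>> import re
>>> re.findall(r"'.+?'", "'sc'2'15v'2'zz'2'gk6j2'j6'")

["'sc'", "'15v'", "'zz'", "'gk6j2'"]

A non-greedy quantifier consumes as few characters as it can — just enough that the remainder of the pattern still matches from where it stops; whatever follows it matches normally.
Matches: at [0:4] → "'sc'"; at [5:10] → "'15v'"; at [11:15] → "'zz'"; at [16:23] → "'gk6j2'".
`findall` yields the raw match text (4 of them) because the pattern has no groups.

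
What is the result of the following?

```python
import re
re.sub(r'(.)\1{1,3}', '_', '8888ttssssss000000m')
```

'______m'

`\1` is not a pattern — it's the concrete string captured by group 1, re-applied verbatim.
Matches: at [0:4] → '8888'; at [4:6] → 'tt'; at [6:10] → 'ssss'; at [10:12] → 'ss'; at [12:16] → '0000'; ….
Each match is replaced by '_'.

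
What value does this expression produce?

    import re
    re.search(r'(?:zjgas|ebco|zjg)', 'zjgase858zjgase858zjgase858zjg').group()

The regex engine tests alternatives in the order written; an earlier branch that matches wins even if a later one would match more.
`search` walks the string left to right and returns the first match it finds.
The match spans [0:5] → 'zjgas'.

'zjgas'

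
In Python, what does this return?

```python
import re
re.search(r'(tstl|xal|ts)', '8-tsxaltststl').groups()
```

The match spans [2:4] → 'ts'.
Captured: group 1 = 'ts'.

('ts',)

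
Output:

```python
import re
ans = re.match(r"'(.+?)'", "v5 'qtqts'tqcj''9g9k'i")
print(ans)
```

None

With `match`, the pattern is implicitly anchored at the beginning.
Here the string doesn't start with a match, so the call returns None.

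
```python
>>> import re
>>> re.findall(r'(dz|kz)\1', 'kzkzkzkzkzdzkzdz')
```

['kz', 'kz']

A backreference is literal: `\1` must see the identical characters the first group matched.
Matches: at [0:4] match 'kzkz', group 1 = 'kz'; at [4:8] match 'kzkz', group 1 = 'kz'.
`findall` collects group 1 from each match (2 total).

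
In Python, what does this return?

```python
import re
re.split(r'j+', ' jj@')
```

This matches one or more of a literal 'j'.
Each match becomes a cut point; 2 segments remain.

[' ', '@']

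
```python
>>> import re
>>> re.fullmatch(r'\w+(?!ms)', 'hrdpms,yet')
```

For `fullmatch`, every character of the input must be accounted for by the pattern.
Here there's no way to consume every character, so the call returns None.

None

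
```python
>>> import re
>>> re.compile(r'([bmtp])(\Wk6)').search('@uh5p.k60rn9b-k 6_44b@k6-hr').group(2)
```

'.k6'

This matches one of [bmtp] (captured); then a non-word character, then the literal 'k6' (captured).
`search` walks the string left to right and returns the first match it finds.
The match spans [4:8] → 'p.k6'.
Captured: group 1 = 'p', group 2 = '.k6'.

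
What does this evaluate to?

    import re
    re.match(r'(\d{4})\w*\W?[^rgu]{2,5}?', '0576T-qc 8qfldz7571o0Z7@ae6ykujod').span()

This matches exactly 4 of a digit (captured); then zero or more of a word character, then optionally a non-word character, then 2 to 5 of any character except [rgu] (lazy).
The `?` after the quantifier makes it lazy — it takes as little as possible before letting the rest of the pattern try.
`re.match` only tries the pattern at the start of the string.
The match spans [0:8] → '0576T-qc'.
Captured: group 1 = '0576'.

(0, 8)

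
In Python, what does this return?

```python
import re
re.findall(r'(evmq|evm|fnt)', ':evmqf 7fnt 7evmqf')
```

['evmq', 'fnt', 'evmq']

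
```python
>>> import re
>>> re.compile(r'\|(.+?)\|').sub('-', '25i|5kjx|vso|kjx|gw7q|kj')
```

Because the quantifier is non-greedy, it stops expanding at the earliest point where the rest of the pattern can succeed.
Every occurrence is swapped for '-'.

'25i-vso-gw7q|kj'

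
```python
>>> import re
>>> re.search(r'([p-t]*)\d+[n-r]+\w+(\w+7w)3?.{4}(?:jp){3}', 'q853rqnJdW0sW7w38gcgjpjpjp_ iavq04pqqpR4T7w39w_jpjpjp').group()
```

'q853rqnJdW0sW7w38gcgjpjpjp'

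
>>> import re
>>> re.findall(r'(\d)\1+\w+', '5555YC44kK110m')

`\1` has to match the exact text group 1 already captured.
Walking the string: at [0:14] match '5555YC44kK110m', group 1 = '5'.
With a single group, `findall` returns only what that group captured — 1 item.

['5']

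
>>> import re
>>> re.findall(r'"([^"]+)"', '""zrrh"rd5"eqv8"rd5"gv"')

['zrrh', 'eqv8', 'gv']

Matches: at [1:7] match '"zrrh"', group 1 = 'zrrh'; at [10:16] match '"eqv8"', group 1 = 'eqv8'; at [19:23] match '"gv"', group 1 = 'gv'.
`findall` collects group 1 from each match (3 total).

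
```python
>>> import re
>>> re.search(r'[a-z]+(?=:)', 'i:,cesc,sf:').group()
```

'i'

Lookahead/lookbehind check context without consuming it, so the matched span excludes the asserted characters.
The match spans [0:1] → 'i'.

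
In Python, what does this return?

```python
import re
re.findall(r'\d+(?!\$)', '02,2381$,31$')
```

['02', '238', '3']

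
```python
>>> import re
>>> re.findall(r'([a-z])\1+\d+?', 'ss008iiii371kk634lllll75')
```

The backreference `\1` re-matches whatever the first group consumed, character for character.
With a single group, `findall` returns only what that group captured — 4 items.

['s', 'i', 'k', 'l']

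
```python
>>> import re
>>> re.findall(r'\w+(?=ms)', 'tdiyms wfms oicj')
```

['tdiy', 'wf']

The positive lookaround only admits positions where the adjacent text matches; those characters stay outside the span.
Walking the string: at [0:4] → 'tdiy'; at [7:9] → 'wf'.
Since nothing is captured, `findall` lists the 2 matched substrings directly.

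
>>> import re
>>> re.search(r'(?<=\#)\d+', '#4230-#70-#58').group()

'4230'

The lookaround is zero-width — it requires the adjacent text to match without consuming it, so the asserted text isn't part of the match.
The match spans [1:5] → '4230'.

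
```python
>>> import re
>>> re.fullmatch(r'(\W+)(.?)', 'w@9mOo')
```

None

The pattern matches one or more of a non-word character (captured); then optionally any character (captured).
`fullmatch` succeeds only if the pattern covers the string from start to end.
Here the pattern can't cover the whole string, so the call returns None.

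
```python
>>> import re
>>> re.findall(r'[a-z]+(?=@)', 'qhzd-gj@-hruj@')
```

The lookaround is zero-width — it requires the adjacent text to match without consuming it, so the asserted text isn't part of the match.
Walking the string: at [5:7] → 'gj'; at [9:13] → 'hruj'.
`findall` yields the raw match text (2 of them) because the pattern has no groups.

['gj', 'hruj']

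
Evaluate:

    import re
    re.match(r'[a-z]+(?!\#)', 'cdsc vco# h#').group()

`re.match` won't scan ahead — the pattern has to work from the very first character.
The match spans [0:4] → 'cdsc'.

'cdsc'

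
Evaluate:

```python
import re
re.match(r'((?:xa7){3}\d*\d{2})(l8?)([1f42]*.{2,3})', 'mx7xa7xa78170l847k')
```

None

`match` is anchored at position 0; if the pattern doesn't fit there, it returns None.
Here the pattern fails at index 0, so the call returns None.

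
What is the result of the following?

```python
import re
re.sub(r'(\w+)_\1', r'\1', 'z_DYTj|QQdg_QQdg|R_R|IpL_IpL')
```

The backreference `\1` re-matches whatever the first group consumed, character for character.
Matches: at [7:16] → 'QQdg_QQdg'; at [17:20] → 'R_R'; at [21:28] → 'IpL_IpL'.
`\1` in the replacement pulls in group 1's text for each match.

'z_DYTj|QQdg|R|IpL'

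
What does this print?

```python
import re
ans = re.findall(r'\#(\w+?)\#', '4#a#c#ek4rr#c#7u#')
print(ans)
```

Walking the string: at [1:4] match '#a#', group 1 = 'a'; at [5:12] match '#ek4rr#', group 1 = 'ek4rr'; at [13:17] match '#7u#', group 1 = '7u'.
With a single group, `findall` returns only what that group captured — 3 items.

['a', 'ek4rr', '7u']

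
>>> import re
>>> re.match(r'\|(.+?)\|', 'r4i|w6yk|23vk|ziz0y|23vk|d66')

None

With `match`, the pattern is implicitly anchored at the beginning.
Here the string doesn't start with a match, so the call returns None.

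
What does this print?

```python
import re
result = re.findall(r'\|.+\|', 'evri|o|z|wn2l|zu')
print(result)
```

['|o|z|wn2l|']

`findall` yields the raw match text (1 of them) because the pattern has no groups.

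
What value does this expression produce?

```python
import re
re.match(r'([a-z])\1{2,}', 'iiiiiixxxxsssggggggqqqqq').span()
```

(0, 6)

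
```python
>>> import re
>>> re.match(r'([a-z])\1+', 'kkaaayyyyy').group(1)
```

A backreference is literal: `\1` must see the identical characters the first group matched.
With `match`, the pattern is implicitly anchored at the beginning.
The match spans [0:2] → 'kk'.
Captured: group 1 = 'k'.

'k'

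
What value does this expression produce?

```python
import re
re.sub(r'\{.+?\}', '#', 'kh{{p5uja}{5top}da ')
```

Because the quantifier is non-greedy, it stops expanding at the earliest point where the rest of the pattern can succeed.
Matches: at [2:10] → '{{p5uja}'; at [10:16] → '{5top}'.
Every occurrence is swapped for '#'.

'kh##da '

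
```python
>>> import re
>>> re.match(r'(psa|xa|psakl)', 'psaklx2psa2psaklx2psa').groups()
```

Alternation isn't longest-match — the leftmost alternative that fits at this position is chosen.
With `match`, the pattern is implicitly anchored at the beginning.
The match spans [0:3] → 'psa'.
Captured: group 1 = 'psa'.

('psa',)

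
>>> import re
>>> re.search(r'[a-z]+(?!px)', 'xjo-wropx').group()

'xjo'

A negative assertion filters positions out without eating any characters.
Unlike `match`, `search` isn't anchored — it looks for the pattern anywhere in the string.
The match spans [0:3] → 'xjo'.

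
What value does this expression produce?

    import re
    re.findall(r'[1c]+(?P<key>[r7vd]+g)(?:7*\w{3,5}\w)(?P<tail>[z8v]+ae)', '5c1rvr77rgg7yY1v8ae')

`findall` packs the 2 group values into a tuple for every match.

[('rvr77rg', '8ae')]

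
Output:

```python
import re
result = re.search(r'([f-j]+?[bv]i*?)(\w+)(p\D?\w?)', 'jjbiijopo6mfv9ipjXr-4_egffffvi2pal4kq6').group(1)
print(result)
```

The match spans [0:18] → 'jjbiijopo6mfv9ipjX'.
Captured: group 1 = 'jjb', group 2 = 'iijopo6mfv9i', group 3 = 'pjX'.

jjb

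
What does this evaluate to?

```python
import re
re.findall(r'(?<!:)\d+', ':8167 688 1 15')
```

['167', '688', '1', '15']

Because the assertion is negative and zero-width, positions next to the forbidden text are skipped.
With no groups in the pattern, `findall` gives back each whole match — 4 here.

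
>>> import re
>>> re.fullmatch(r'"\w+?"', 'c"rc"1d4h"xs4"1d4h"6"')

`re.fullmatch` requires the pattern to consume the entire string.
Here the string isn't matched end-to-end, so the call returns None.

None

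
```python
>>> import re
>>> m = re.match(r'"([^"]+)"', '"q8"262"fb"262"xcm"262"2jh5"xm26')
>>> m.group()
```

'"q8"'

`re.match` only tries the pattern at the start of the string.
The match spans [0:4] → '"q8"'.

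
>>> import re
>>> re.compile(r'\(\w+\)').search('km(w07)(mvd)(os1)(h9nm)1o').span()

(2, 7)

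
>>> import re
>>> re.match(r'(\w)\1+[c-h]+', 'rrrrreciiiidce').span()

(0, 7)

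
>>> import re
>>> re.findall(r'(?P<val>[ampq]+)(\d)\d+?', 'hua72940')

[('a', '7')]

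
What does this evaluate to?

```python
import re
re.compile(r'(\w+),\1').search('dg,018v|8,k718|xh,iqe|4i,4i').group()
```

'4i,4i'

A backreference is literal: `\1` must see the identical characters the first group matched.
`search` walks the string left to right and returns the first match it finds.
The match spans [22:27] → '4i,4i'.
Captured: group 1 = '4i'.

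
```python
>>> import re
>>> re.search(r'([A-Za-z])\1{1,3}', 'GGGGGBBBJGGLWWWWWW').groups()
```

('G',)

`\1` is not a pattern — it's the concrete string captured by group 1, re-applied verbatim.
`re.search` scans for the first position where the pattern succeeds.
The match spans [0:4] → 'GGGG'.
Captured: group 1 = 'G'.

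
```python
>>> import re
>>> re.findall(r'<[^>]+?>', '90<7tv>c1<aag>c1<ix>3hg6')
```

['<7tv>', '<aag>', '<ix>']

Matches: at [2:7] → '<7tv>'; at [9:14] → '<aag>'; at [16:20] → '<ix>'.
`findall` yields the raw match text (3 of them) because the pattern has no groups.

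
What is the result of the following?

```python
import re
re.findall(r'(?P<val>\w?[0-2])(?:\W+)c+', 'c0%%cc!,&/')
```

['c0']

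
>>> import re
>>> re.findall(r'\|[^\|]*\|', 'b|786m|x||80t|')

Matches: at [1:7] → '|786m|'; at [8:10] → '||'.
Since nothing is captured, `findall` lists the 2 matched substrings directly.

['|786m|', '||']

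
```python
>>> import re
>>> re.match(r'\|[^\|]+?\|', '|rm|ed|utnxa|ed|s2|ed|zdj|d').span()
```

(0, 4)

With `match`, the pattern is implicitly anchored at the beginning.
The match spans [0:4] → '|rm|'.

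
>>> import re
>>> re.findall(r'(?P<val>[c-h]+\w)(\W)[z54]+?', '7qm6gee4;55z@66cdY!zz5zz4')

[('gee4', ';'), ('cdY', '!')]

This matches one or more of a character in [c-h], then a word character (captured as 'val'); then a non-word character (captured); then one or more of one of [z54] (lazy).
With 2 capturing groups, `findall` returns a 2-tuple per match.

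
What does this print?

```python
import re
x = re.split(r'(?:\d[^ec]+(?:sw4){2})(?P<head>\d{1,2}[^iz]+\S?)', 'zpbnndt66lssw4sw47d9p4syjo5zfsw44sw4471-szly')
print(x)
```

['zpbnndt', '7d9p4syjo5z', 'fsw44sw4471-szly']

With a capturing group present, the delimiter's captured portion is kept in the result list.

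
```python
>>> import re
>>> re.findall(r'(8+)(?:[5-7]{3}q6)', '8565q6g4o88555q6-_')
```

['8', '88']

With a single group, `findall` returns only what that group captured — 2 items.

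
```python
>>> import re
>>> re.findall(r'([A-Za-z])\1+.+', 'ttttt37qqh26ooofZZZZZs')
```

`\1` is not a pattern — it's the concrete string captured by group 1, re-applied verbatim.
Scanning left to right: at [0:22] match 'ttttt37qqh26ooofZZZZZs', group 1 = 't'.
With a single group, `findall` returns only what that group captured — 1 item.

['t']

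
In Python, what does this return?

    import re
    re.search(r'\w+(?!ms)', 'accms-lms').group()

'accms'

Because the assertion is negative and zero-width, positions next to the forbidden text are skipped.
The match spans [0:5] → 'accms'.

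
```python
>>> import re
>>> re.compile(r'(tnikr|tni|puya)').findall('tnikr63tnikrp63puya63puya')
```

['tnikr', 'tnikr', 'puya', 'puya']

Branches in `(...|...)` are attempted left-to-right; the first branch that allows the whole pattern to succeed is taken.
Scanning left to right: at [0:5] match 'tnikr', group 1 = 'tnikr'; at [7:12] match 'tnikr', group 1 = 'tnikr'; at [15:19] match 'puya', group 1 = 'puya'; at [21:25] match 'puya', group 1 = 'puya'.
Because there's exactly one group, `findall` drops the full match and keeps group 1 from each hit.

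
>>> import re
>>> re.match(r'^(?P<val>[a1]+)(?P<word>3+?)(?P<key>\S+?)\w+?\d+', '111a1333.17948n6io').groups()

This matches anchored at the start of the string; then one or more of one of [a1] (captured as 'val'); then one or more of a literal '3' (lazy) (captured as 'word'); then one or more of a non-whitespace character (lazy) (captured as 'key'); then one or more of a word character (lazy), then one or more of a digit.
A `+?`/`*?`/`{m,n}?` starts at its minimum and grows only as far as needed for what follows to match.
With `match`, the pattern is implicitly anchored at the beginning.
The match spans [0:14] → '111a1333.17948'.
Captured: group 1 = '111a1', group 2 = '3', group 3 = '33.'.

('111a1', '3', '33.')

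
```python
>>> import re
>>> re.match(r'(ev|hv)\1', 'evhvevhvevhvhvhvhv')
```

None

`match` is anchored at position 0; if the pattern doesn't fit there, it returns None.
Here position 0 doesn't satisfy it, so the call returns None.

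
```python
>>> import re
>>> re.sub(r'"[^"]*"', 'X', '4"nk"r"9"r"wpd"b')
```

Matches: at [1:5] → '"nk"'; at [6:9] → '"9"'; at [10:15] → '"wpd"'.
`sub` substitutes 'X' at each match site.

'4XrXrXb'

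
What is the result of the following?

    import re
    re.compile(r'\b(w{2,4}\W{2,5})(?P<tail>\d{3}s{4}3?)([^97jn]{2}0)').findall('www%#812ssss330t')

This matches a word boundary (`\b`, zero-width); then 2 to 4 of a literal 'w', then 2 to 5 of a non-word character (captured); then exactly 3 of a digit, then exactly 4 of the literal 's', then optionally the literal '3' (captured as 'tail'); then exactly 2 of any character except [97jn], then a literal '0' (captured).
Scanning left to right: at [0:15] match 'www%#812ssss330', groups = ('www%#', '812ssss', '330').
With 3 capturing groups, `findall` returns a 3-tuple per match.

[('www%#', '812ssss', '330')]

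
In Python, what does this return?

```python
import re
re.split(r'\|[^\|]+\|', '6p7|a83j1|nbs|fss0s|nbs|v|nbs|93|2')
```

Each match becomes a cut point; 5 segments remain.

['6p7', 'nbs', 'nbs', 'nbs', '2']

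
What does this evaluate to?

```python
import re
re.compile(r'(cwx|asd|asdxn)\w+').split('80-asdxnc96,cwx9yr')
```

['80-', 'asd', ',', 'cwx', '']

`|` is ordered: at each position the engine commits to the first alternative that works.
Matches to split on: at [3:11] → 'asdxnc96'; at [12:18] → 'cwx9yr'.
Because the pattern has a capturing group, `split` also inserts each captured text between the pieces.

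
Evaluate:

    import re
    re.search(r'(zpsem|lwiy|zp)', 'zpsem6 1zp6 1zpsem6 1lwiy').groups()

('zpsem',)

The match spans [0:5] → 'zpsem'.
Captured: group 1 = 'zpsem'.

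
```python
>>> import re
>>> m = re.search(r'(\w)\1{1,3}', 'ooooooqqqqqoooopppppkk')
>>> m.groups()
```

('o',)

The backreference `\1` re-matches whatever the first group consumed, character for character.
`re.search` scans for the first position where the pattern succeeds.
The match spans [0:4] → 'oooo'.
Captured: group 1 = 'o'.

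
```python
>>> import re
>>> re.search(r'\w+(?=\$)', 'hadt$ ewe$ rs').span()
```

Lookahead/lookbehind check context without consuming it, so the matched span excludes the asserted characters.
The match spans [0:4] → 'hadt'.

(0, 4)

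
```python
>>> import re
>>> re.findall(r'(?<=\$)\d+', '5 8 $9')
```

The `(?=…)`/`(?<=…)` assertion just peeks at neighbouring text; it doesn't advance the match position.
Walking the string: at [5:6] → '9'.
No capturing groups, so `findall` returns the 1 full match string.

['9']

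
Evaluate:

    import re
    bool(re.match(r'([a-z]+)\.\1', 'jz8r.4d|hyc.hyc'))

`re.match` only tries the pattern at the start of the string.
Here the string doesn't start with a match, so the call returns None, and `bool(None)` is False.

False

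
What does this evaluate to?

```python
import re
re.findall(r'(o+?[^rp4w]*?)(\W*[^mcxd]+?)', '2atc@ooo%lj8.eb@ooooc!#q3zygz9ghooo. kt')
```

[('o', 'o'), ('o', '%l'), ('o', 'o'), ('o', 'o'), ('o', 'o'), ('o', '. k')]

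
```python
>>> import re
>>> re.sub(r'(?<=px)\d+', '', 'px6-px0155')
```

'px-px'

The `(?=…)`/`(?<=…)` assertion just peeks at neighbouring text; it doesn't advance the match position.
Matches: at [2:3] → '6'; at [6:10] → '0155'.
`sub` substitutes '' at each match site.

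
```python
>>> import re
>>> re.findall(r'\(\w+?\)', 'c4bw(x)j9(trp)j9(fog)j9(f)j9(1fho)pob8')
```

`findall` yields the raw match text (5 of them) because the pattern has no groups.

['(x)', '(trp)', '(fog)', '(f)', '(1fho)']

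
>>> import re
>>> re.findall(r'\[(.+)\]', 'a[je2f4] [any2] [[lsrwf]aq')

Matches: at [1:24] match '[je2f4] [any2] [[lsrwf]', group 1 = 'je2f4] [any2] [[lsrwf'.
One capturing group, so `findall` returns just the captured substring from the one match — 1 in all.

['je2f4] [any2] [[lsrwf']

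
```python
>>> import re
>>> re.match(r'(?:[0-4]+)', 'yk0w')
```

Pattern: one or more of a character in [0-4] (non-capturing group).
`re.match` only tries the pattern at the start of the string.
Here position 0 doesn't satisfy it, so the call returns None.

None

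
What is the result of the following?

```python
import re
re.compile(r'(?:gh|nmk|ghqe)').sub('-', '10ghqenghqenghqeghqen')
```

Branches in `(...|...)` are attempted left-to-right; the first branch that allows the whole pattern to succeed is taken.
`sub` substitutes '-' at each match site.

'10-qen-qen-qe-qen'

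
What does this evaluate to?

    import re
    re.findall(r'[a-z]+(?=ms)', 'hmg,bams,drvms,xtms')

['ba', 'drv', 'xt']

Lookahead/lookbehind check context without consuming it, so the matched span excludes the asserted characters.
Scanning left to right: at [4:6] → 'ba'; at [9:12] → 'drv'; at [15:17] → 'xt'.
Since nothing is captured, `findall` lists the 3 matched substrings directly.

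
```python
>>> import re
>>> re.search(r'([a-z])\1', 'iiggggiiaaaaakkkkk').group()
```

'ii'

`\1` is not a pattern — it's the concrete string captured by group 1, re-applied verbatim.
`search` walks the string left to right and returns the first match it finds.
The match spans [0:2] → 'ii'.
Captured: group 1 = 'i'.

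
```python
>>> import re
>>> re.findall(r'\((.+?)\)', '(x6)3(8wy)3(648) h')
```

['x6', '8wy', '648']

Walking the string: at [0:4] match '(x6)', group 1 = 'x6'; at [5:10] match '(8wy)', group 1 = '8wy'; at [11:16] match '(648)', group 1 = '648'.
One capturing group, so `findall` returns just the captured substring from each match — 3 in all.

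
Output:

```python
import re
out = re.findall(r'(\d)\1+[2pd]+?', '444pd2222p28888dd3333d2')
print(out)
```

`\1` has to match the exact text group 1 already captured.
Matches: at [0:4] match '444p', group 1 = '4'; at [5:10] match '2222p', group 1 = '2'; at [11:16] match '8888d', group 1 = '8'; at [17:22] match '3333d', group 1 = '3'.
One capturing group, so `findall` returns just the captured substring from each match — 4 in all.

['4', '2', '8', '3']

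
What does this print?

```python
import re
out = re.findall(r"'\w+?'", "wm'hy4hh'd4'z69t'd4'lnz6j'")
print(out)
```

With no groups in the pattern, `findall` gives back each whole match — 3 here.

["'hy4hh'", "'z69t'", "'lnz6j'"]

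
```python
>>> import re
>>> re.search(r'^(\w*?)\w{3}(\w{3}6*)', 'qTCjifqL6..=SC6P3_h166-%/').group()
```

'qTCjif'

Pattern: anchored at the start of the string; then zero or more of a word character (lazy) (captured); then exactly 3 of a word character; then exactly 3 of a word character, then zero or more of a literal '6' (captured).
Unlike `match`, `search` isn't anchored — it looks for the pattern anywhere in the string.
The match spans [0:6] → 'qTCjif'.
Captured: group 1 = '', group 2 = 'jif'.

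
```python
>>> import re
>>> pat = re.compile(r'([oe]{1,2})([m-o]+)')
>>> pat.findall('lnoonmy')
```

This matches 1 to 2 of one of [oe] (captured); then one or more of a character in [m-o] (captured).
Walking the string: at [2:6] match 'oonm', groups = ('oo', 'nm').
With 2 capturing groups, `findall` returns a 2-tuple per match.

[('oo', 'nm')]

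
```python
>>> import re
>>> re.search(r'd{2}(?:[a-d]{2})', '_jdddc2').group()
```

'dddc'

The match spans [2:6] → 'dddc'.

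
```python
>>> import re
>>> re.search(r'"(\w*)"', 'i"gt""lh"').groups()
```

Unlike `match`, `search` isn't anchored — it looks for the pattern anywhere in the string.
The match spans [1:5] → '"gt"'.
Captured: group 1 = 'gt'.

('gt',)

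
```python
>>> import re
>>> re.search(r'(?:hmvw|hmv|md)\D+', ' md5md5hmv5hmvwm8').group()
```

The match spans [11:16] → 'hmvwm'.

'hmvwm'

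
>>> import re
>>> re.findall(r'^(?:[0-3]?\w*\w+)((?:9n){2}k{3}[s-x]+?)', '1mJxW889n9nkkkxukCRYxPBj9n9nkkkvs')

['9n9nkkkv']

This matches anchored at the start of the string; then optionally a character in [0-3], then zero or more of a word character, then one or more of a word character (non-capturing group); then the literal '9n' repeated 2 times, then exactly 3 of the literal 'k', then one or more of a character in [s-x] (lazy) (captured).
A `+?`/`*?`/`{m,n}?` starts at its minimum and grows only as far as needed for what follows to match.
Scanning left to right: at [0:32] match '1mJxW889n9nkkkxukCRYxPBj9n9nkkkv', group 1 = '9n9nkkkv'.
`findall` collects group 1 from the one match (1 total).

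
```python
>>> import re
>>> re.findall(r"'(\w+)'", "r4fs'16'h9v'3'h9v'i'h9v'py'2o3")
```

Scanning left to right: at [4:8] match "'16'", group 1 = '16'; at [11:14] match "'3'", group 1 = '3'; at [17:20] match "'i'", group 1 = 'i'; at [23:27] match "'py'", group 1 = 'py'.
`findall` collects group 1 from each match (4 total).

['16', '3', 'i', 'py']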